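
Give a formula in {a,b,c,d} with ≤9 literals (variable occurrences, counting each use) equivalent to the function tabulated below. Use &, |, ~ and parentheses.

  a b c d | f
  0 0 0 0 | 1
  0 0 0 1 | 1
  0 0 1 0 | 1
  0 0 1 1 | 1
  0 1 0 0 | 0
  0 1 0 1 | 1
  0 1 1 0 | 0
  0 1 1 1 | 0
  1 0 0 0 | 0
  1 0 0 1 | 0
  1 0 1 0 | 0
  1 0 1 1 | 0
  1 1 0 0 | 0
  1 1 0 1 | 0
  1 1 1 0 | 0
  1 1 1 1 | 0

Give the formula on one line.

((~a & ~b) | ((((~c | ~a) & d) & ~c) & ~a))

  ~a = 1111111100000000
  ~b = 1111000011110000
  (~a & ~b) = 1111000000000000
  ~c = 1100110011001100
  (~c | ~a) = 1111111111001100
  ((~c | ~a) & d) = 0101010101000100
  (((~c | ~a) & d) & ~c) = 0100010001000100
  ((((~c | ~a) & d) & ~c) & ~a) = 0100010000000000
  ((~a & ~b) | ((((~c | ~a) & d) & ~c) & ~a)) = 1111010000000000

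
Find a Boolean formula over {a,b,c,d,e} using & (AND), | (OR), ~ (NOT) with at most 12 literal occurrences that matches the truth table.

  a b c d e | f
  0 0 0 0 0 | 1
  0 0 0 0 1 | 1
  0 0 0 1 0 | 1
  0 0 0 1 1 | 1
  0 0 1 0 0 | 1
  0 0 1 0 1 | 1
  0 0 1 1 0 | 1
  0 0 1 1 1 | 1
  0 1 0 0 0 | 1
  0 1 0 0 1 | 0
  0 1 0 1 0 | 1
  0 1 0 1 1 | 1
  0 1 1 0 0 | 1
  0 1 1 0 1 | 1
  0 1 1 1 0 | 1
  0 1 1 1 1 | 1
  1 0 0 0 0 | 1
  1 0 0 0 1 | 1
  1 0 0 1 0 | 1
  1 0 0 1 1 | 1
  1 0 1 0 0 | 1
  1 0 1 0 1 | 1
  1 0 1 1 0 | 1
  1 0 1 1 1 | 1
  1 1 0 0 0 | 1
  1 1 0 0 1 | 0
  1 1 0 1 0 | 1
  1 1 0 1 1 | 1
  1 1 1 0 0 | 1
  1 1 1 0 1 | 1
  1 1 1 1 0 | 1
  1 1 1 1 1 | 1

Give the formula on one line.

((c | ~b) | ((a | (c | b)) & (~e | (d & (c | b)))))

  ~b = 11111111000000001111111100000000
  (c | ~b) = 11111111000011111111111100001111
  (c | b) = 00001111111111110000111111111111
  (a | (c | b)) = 00001111111111111111111111111111
  ~e = 10101010101010101010101010101010
  (d & (c | b)) = 00000011001100110000001100110011
  (~e | (d & (c | b))) = 10101011101110111010101110111011
  ((a | (c | b)) & (~e | (d & (c | b)))) = 00001011101110111010101110111011
  ((c | ~b) | ((a | (c | b)) & (~e | (d & (c | b))))) = 11111111101111111111111110111111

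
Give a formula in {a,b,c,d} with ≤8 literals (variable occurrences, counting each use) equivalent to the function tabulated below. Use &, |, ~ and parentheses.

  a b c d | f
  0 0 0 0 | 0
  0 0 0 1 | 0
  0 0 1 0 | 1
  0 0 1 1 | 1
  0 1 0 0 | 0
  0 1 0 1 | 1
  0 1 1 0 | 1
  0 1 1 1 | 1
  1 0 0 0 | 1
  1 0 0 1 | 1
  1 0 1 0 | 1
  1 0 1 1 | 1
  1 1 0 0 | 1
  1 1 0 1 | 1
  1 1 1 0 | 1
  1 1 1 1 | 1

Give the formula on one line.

  (a | c) = 0011001111111111
  ((a | c) | b) = 0011111111111111
  ~d = 1010101010101010
  (a & ~d) = 0000000010101010
  ~b = 1111000011110000
  (d | ~b) = 1111010111110101
  ((a & ~d) | (d | ~b)) = 1111010111111111
  (((a | c) | b) & ((a & ~d) | (d | ~b))) = 0011010111111111
  (c | (((a | c) | b) & ((a & ~d) | (d | ~b)))) = 0011011111111111

(c | (((a | c) | b) & ((a & ~d) | (d | ~b))))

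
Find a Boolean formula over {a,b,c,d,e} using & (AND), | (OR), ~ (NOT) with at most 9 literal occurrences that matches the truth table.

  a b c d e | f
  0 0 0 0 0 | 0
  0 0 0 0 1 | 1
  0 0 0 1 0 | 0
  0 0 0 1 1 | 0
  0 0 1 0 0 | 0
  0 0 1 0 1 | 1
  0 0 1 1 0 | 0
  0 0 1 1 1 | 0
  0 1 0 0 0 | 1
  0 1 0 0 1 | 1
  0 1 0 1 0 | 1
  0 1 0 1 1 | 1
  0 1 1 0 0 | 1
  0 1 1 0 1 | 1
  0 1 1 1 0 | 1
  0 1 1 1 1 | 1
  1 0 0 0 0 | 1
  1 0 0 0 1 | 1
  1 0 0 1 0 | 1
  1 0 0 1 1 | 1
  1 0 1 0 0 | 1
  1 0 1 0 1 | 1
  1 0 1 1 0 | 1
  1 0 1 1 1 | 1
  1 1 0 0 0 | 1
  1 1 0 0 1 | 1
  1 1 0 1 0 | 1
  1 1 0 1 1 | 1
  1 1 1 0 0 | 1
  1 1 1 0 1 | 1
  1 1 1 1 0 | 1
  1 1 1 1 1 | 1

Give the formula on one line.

  (a | b) = 00000000111111111111111111111111
  (d & e) = 00010001000100010001000100010001
  ((d & e) | a) = 00010001000100011111111111111111
  (b & ((d & e) | a)) = 00000000000100010000000011111111
  ~d = 11001100110011001100110011001100
  (e & ~d) = 01000100010001000100010001000100
  ((b & ((d & e) | a)) | (e & ~d)) = 01000100010101010100010011111111
  ((a | b) | ((b & ((d & e) | a)) | (e & ~d))) = 01000100111111111111111111111111

((a | b) | ((b & ((d & e) | a)) | (e & ~d)))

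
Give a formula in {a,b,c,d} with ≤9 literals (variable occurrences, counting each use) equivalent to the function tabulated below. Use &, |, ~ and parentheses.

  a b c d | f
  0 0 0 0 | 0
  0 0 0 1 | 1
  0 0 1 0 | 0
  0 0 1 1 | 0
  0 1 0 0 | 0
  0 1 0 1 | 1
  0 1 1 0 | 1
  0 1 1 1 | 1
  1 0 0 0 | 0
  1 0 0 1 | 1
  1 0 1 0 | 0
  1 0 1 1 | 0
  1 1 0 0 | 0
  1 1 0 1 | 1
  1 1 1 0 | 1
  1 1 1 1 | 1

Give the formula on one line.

  (b & c) = 0000001100000011
  ~d = 1010101010101010
  (b | ~d) = 1010111110101111
  ~c = 1100110011001100
  ~a = 1111111100000000
  (b & ~a) = 0000111100000000
  (~c | (b & ~a)) = 1100111111001100
  ((b | ~d) | (~c | (b & ~a))) = 1110111111101111
  (d & ((b | ~d) | (~c | (b & ~a)))) = 0100010101000101
  ((b & c) | (d & ((b | ~d) | (~c | (b & ~a))))) = 0100011101000111

((b & c) | (d & ((b | ~d) | (~c | (b & ~a)))))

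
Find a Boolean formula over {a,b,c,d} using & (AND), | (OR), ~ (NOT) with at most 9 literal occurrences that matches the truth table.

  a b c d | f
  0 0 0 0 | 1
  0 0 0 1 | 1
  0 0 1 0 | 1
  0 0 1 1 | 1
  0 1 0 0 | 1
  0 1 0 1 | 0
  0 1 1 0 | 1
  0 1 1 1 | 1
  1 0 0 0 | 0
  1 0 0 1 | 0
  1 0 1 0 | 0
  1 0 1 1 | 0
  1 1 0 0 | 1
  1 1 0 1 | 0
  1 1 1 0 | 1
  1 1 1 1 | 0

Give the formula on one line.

  ~d = 1010101010101010
  (b & ~d) = 0000101000001010
  ~a = 1111111100000000
  ~b = 1111000011110000
  (~a & ~b) = 1111000000000000
  ((b & ~d) | (~a & ~b)) = 1111101000001010
  (a | c) = 0011001111111111
  (d & (a | c)) = 0001000101010101
  (b & (d & (a | c))) = 0000000100000101
  (~a & (b & (d & (a | c)))) = 0000000100000000
  (((b & ~d) | (~a & ~b)) | (~a & (b & (d & (a | c))))) = 1111101100001010

(((b & ~d) | (~a & ~b)) | (~a & (b & (d & (a | c)))))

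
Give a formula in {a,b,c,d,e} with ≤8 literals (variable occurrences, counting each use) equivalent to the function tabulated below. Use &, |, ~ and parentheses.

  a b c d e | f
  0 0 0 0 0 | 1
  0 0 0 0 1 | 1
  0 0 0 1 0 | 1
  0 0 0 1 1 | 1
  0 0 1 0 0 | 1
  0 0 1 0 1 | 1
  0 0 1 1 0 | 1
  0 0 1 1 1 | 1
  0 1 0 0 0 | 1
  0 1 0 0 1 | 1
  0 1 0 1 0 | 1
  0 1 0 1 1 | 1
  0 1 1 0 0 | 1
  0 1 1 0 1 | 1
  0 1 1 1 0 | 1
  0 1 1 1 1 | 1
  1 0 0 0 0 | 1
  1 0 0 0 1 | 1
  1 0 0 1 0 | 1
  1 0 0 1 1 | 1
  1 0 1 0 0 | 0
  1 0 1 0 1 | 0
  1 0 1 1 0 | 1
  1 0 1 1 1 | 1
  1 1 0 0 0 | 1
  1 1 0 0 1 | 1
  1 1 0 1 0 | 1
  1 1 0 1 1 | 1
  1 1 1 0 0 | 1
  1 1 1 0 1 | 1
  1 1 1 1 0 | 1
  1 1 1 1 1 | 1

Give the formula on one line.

  ~c = 11110000111100001111000011110000
  (~c | b) = 11110000111111111111000011111111
  ~a = 11111111111111110000000000000000
  (d | ~a) = 11111111111111110011001100110011
  ((d | ~a) & c) = 00001111000011110000001100000011
  ((~c | b) | ((d | ~a) & c)) = 11111111111111111111001111111111

((~c | b) | ((d | ~a) & c))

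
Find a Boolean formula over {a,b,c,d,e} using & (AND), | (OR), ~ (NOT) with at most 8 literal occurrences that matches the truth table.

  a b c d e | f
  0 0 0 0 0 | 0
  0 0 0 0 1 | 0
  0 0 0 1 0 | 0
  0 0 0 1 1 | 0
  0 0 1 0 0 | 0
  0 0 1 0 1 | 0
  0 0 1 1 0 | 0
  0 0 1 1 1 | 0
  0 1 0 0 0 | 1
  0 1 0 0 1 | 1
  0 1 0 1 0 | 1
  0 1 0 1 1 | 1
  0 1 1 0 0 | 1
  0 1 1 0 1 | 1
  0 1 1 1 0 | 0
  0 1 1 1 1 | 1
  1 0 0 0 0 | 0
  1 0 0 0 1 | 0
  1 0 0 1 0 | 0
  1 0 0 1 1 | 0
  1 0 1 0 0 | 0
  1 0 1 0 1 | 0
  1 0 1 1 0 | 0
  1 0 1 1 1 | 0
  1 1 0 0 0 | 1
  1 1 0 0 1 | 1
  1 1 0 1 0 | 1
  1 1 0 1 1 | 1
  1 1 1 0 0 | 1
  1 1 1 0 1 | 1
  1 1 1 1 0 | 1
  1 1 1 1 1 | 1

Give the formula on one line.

  ~c = 11110000111100001111000011110000
  ~d = 11001100110011001100110011001100
  (a | ~d) = 11001100110011001111111111111111
  (~c | (a | ~d)) = 11111100111111001111111111111111
  (e | (~c | (a | ~d))) = 11111101111111011111111111111111
  (b & (e | (~c | (a | ~d)))) = 00000000111111010000000011111111

(b & (e | (~c | (a | ~d))))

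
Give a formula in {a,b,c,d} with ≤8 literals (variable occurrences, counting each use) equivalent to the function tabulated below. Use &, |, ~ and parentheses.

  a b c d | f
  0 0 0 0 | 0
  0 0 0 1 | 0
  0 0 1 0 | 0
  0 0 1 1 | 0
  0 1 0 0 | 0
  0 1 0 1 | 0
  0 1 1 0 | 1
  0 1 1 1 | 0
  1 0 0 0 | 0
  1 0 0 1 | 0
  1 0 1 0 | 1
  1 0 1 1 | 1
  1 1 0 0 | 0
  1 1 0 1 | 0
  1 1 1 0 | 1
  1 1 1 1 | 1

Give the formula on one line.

  ~d = 1010101010101010
  (~d | a) = 1010101011111111
  (c & (~d | a)) = 0010001000110011
  ~c = 1100110011001100
  (a | ~c) = 1100110011111111
  ((a | ~c) | b) = 1100111111111111
  ((c & (~d | a)) & ((a | ~c) | b)) = 0000001000110011

((c & (~d | a)) & ((a | ~c) | b))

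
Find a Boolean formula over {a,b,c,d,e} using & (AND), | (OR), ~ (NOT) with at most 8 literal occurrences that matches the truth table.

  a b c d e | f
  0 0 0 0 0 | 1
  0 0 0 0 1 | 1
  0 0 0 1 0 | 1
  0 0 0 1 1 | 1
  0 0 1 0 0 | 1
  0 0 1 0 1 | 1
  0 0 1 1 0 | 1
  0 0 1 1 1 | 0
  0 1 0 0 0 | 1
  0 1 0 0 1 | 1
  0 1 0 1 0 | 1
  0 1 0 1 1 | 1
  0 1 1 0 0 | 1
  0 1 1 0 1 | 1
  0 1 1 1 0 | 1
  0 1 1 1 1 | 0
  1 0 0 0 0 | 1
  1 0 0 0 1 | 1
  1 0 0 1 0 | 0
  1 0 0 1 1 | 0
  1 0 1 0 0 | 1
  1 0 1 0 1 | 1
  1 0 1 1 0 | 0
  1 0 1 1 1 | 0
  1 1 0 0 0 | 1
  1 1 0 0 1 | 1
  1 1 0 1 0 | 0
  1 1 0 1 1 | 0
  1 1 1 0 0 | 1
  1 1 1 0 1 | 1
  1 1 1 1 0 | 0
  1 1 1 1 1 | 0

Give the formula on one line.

  ~d = 11001100110011001100110011001100
  ~a = 11111111111111110000000000000000
  (~d | ~a) = 11111111111111111100110011001100
  ~e = 10101010101010101010101010101010
  ~c = 11110000111100001111000011110000
  (~e | ~c) = 11111010111110101111101011111010
  ((~d | ~a) & (~e | ~c)) = 11111010111110101100100011001000
  (~d & c) = 00001100000011000000110000001100
  (((~d | ~a) & (~e | ~c)) | (~d & c)) = 11111110111111101100110011001100

(((~d | ~a) & (~e | ~c)) | (~d & c))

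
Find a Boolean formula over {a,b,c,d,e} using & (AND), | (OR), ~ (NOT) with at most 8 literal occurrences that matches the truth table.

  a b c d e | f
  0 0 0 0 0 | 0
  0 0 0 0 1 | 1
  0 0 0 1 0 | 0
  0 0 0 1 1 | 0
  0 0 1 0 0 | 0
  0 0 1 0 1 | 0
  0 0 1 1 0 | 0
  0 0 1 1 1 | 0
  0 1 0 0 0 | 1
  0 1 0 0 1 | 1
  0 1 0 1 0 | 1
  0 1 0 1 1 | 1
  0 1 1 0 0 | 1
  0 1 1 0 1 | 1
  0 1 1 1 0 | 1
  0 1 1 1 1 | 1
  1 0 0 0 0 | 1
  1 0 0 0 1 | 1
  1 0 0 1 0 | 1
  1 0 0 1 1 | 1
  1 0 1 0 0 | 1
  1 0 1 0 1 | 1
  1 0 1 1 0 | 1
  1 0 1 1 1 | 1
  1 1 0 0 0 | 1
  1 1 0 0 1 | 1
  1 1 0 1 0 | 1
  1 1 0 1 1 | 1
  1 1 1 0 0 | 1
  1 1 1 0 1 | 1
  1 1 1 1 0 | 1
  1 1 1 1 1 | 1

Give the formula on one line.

  ~d = 11001100110011001100110011001100
  ~c = 11110000111100001111000011110000
  (e & ~c) = 01010000010100000101000001010000
  (~d & (e & ~c)) = 01000000010000000100000001000000
  ~b = 11111111000000001111111100000000
  (a & ~b) = 00000000000000001111111100000000
  ((a & ~b) | b) = 00000000111111111111111111111111
  ((~d & (e & ~c)) | ((a & ~b) | b)) = 01000000111111111111111111111111

((~d & (e & ~c)) | ((a & ~b) | b))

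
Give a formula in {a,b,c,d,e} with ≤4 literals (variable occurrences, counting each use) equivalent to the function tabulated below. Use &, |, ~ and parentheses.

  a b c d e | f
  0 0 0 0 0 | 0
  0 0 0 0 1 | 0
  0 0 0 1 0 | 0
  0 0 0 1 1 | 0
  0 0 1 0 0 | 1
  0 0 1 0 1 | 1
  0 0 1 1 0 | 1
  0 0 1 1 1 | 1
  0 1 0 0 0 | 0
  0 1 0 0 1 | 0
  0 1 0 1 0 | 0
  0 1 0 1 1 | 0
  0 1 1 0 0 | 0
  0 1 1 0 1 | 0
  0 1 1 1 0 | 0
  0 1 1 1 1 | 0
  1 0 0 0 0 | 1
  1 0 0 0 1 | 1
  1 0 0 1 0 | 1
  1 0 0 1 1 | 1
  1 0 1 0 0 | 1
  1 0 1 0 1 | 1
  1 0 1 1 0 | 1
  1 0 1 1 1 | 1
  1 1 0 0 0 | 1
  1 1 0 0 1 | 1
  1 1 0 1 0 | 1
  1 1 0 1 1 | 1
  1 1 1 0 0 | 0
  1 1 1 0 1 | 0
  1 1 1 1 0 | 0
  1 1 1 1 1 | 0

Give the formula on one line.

  ~c = 11110000111100001111000011110000
  (~c & a) = 00000000000000001111000011110000
  ~b = 11111111000000001111111100000000
  (~b & c) = 00001111000000000000111100000000
  ((~c & a) | (~b & c)) = 00001111000000001111111111110000

((~c & a) | (~b & c))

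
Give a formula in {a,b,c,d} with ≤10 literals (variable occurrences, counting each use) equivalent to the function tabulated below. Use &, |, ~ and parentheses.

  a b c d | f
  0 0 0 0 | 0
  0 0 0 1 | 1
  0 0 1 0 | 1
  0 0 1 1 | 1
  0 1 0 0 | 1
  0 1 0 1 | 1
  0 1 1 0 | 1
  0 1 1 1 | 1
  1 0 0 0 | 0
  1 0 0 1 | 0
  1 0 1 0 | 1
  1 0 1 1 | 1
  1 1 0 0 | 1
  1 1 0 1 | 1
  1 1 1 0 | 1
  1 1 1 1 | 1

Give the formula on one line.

  ~b = 1111000011110000
  (~b & a) = 0000000011110000
  (b | (~b & a)) = 0000111111111111
  ((b | (~b & a)) | c) = 0011111111111111
  (d | ((b | (~b & a)) | c)) = 0111111111111111
  ~a = 1111111100000000
  ((d | ((b | (~b & a)) | c)) & ~a) = 0111111100000000
  (c | b) = 0011111100111111
  (((d | ((b | (~b & a)) | c)) & ~a) | (c | b)) = 0111111100111111

(((d | ((b | (~b & a)) | c)) & ~a) | (c | b))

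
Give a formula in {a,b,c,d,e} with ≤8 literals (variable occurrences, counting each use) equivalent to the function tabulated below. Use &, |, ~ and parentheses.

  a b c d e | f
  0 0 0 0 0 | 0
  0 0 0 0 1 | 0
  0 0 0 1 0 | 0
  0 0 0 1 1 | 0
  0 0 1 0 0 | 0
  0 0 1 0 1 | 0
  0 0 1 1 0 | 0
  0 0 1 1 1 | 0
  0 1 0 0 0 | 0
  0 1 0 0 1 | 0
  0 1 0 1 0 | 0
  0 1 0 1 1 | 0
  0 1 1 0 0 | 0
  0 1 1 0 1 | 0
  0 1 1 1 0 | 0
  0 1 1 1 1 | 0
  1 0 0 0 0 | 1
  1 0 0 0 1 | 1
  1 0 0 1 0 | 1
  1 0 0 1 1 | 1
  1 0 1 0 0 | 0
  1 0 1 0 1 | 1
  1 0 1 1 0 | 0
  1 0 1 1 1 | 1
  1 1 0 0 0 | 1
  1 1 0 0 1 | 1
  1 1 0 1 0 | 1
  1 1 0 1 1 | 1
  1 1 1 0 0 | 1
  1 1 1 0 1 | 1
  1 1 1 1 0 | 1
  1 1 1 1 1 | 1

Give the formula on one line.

  ~c = 11110000111100001111000011110000
  (b | ~c) = 11110000111111111111000011111111
  ~e = 10101010101010101010101010101010
  ((b | ~c) & ~e) = 10100000101010101010000010101010
  (e | ((b | ~c) & ~e)) = 11110101111111111111010111111111
  ((e | ((b | ~c) & ~e)) & a) = 00000000000000001111010111111111

((e | ((b | ~c) & ~e)) & a)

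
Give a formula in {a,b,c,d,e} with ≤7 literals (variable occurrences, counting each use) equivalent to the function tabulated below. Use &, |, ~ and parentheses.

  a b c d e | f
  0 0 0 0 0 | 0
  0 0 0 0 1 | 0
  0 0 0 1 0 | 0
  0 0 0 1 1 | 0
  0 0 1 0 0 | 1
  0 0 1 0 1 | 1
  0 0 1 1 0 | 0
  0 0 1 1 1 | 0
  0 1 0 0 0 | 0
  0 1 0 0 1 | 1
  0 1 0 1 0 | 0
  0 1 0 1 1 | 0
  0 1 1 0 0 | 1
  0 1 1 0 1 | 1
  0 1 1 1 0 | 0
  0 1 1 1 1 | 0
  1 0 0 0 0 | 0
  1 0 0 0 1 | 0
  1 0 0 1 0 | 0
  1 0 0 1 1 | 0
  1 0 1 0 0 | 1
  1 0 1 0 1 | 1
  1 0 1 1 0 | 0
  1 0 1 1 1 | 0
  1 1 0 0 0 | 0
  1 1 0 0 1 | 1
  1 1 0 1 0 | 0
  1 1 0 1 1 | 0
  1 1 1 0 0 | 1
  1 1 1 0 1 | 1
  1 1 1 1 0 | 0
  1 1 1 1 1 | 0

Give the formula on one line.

  (e & b) = 00000000010101010000000001010101
  (c | (e & b)) = 00001111010111110000111101011111
  ~d = 11001100110011001100110011001100
  ((c | (e & b)) & ~d) = 00001100010011000000110001001100

((c | (e & b)) & ~d)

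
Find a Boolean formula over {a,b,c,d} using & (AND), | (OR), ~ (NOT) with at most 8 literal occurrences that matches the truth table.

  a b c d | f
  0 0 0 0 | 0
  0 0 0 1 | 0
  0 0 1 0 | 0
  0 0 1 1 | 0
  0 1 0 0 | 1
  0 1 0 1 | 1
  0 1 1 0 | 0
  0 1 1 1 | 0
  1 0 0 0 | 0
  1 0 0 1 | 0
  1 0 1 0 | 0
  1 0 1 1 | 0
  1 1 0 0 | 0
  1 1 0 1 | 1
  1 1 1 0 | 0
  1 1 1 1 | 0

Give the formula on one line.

((((((~a | ~b) | d) & b) | ~b) & ~c) & b)

  ~a = 1111111100000000
  ~b = 1111000011110000
  (~a | ~b) = 1111111111110000
  ((~a | ~b) | d) = 1111111111110101
  (((~a | ~b) | d) & b) = 0000111100000101
  ((((~a | ~b) | d) & b) | ~b) = 1111111111110101
  ~c = 1100110011001100
  (((((~a | ~b) | d) & b) | ~b) & ~c) = 1100110011000100
  ((((((~a | ~b) | d) & b) | ~b) & ~c) & b) = 0000110000000100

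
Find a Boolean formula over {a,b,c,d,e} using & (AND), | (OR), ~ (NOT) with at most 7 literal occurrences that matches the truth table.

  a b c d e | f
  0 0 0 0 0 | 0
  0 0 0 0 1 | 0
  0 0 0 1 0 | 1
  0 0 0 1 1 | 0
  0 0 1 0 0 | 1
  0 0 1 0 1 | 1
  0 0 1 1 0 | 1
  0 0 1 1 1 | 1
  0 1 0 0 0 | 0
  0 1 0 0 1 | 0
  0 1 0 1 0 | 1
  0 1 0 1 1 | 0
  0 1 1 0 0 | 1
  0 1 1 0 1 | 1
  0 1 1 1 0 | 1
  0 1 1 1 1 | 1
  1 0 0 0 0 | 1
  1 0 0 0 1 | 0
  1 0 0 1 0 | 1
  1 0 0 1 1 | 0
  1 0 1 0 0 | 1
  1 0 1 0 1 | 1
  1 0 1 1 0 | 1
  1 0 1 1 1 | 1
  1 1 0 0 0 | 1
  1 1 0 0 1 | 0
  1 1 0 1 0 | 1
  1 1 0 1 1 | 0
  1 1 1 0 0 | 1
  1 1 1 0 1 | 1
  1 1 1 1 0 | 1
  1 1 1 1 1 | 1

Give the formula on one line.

((d & ~e) | (c | ((~d & a) & (~e & ~c))))

  ~e = 10101010101010101010101010101010
  (d & ~e) = 00100010001000100010001000100010
  ~d = 11001100110011001100110011001100
  (~d & a) = 00000000000000001100110011001100
  ~c = 11110000111100001111000011110000
  (~e & ~c) = 10100000101000001010000010100000
  ((~d & a) & (~e & ~c)) = 00000000000000001000000010000000
  (c | ((~d & a) & (~e & ~c))) = 00001111000011111000111110001111
  ((d & ~e) | (c | ((~d & a) & (~e & ~c)))) = 00101111001011111010111110101111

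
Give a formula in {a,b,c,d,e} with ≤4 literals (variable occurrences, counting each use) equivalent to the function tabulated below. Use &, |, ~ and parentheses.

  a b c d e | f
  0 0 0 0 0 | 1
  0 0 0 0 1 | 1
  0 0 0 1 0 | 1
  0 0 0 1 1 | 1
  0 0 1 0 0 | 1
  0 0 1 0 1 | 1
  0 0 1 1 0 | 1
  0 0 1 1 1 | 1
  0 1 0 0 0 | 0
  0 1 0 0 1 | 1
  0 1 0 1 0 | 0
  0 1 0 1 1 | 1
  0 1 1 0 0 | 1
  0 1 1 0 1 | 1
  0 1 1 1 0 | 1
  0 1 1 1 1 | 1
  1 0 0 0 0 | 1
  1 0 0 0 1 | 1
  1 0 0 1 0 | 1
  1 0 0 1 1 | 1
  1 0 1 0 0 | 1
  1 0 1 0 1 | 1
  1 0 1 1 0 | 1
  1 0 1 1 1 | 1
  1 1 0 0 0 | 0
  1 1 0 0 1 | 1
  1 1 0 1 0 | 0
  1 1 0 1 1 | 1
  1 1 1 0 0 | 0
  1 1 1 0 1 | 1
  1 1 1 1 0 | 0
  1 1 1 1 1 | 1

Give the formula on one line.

  ~a = 11111111111111110000000000000000
  (~a & c) = 00001111000011110000000000000000
  ~b = 11111111000000001111111100000000
  ((~a & c) | ~b) = 11111111000011111111111100000000
  (((~a & c) | ~b) | e) = 11111111010111111111111101010101

(((~a & c) | ~b) | e)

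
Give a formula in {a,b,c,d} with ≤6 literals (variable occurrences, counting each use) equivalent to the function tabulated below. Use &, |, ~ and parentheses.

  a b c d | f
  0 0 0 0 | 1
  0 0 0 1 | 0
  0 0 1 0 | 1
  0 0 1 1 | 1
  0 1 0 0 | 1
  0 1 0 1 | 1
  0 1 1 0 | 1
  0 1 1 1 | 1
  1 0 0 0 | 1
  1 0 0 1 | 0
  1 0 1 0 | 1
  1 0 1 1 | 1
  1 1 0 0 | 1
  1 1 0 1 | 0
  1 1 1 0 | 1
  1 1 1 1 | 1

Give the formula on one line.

  ~d = 1010101010101010
  ~a = 1111111100000000
  (b & ~a) = 0000111100000000
  (~d | (b & ~a)) = 1010111110101010
  (c | (~d | (b & ~a))) = 1011111110111011

(c | (~d | (b & ~a)))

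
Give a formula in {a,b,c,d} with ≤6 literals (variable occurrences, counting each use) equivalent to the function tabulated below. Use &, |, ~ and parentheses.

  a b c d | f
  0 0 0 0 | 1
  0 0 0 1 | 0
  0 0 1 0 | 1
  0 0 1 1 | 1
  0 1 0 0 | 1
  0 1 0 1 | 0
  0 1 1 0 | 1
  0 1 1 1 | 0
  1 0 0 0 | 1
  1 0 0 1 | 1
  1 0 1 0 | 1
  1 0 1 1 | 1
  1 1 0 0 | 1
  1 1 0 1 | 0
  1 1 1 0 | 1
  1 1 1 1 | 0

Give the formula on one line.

  ~b = 1111000011110000
  (a | c) = 0011001111111111
  (~b & (a | c)) = 0011000011110000
  ~d = 1010101010101010
  ((~b & (a | c)) | ~d) = 1011101011111010

((~b & (a | c)) | ~d)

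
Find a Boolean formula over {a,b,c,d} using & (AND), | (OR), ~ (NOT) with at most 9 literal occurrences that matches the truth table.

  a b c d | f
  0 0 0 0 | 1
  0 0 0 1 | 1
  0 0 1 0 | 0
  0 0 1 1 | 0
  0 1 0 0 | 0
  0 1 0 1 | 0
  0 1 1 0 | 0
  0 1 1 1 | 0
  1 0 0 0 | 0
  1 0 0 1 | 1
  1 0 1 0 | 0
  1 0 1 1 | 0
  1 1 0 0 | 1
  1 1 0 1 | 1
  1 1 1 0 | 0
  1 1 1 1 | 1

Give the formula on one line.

  ~c = 1100110011001100
  (b & ~c) = 0000110000001100
  ~a = 1111111100000000
  ~b = 1111000011110000
  (~a & ~b) = 1111000000000000
  (d | (~a & ~b)) = 1111010101010101
  ((b & ~c) | (d | (~a & ~b))) = 1111110101011101
  (~b & ~c) = 1100000011000000
  (b & a) = 0000000000001111
  ((~b & ~c) | (b & a)) = 1100000011001111
  (((b & ~c) | (d | (~a & ~b))) & ((~b & ~c) | (b & a))) = 1100000001001101

(((b & ~c) | (d | (~a & ~b))) & ((~b & ~c) | (b & a)))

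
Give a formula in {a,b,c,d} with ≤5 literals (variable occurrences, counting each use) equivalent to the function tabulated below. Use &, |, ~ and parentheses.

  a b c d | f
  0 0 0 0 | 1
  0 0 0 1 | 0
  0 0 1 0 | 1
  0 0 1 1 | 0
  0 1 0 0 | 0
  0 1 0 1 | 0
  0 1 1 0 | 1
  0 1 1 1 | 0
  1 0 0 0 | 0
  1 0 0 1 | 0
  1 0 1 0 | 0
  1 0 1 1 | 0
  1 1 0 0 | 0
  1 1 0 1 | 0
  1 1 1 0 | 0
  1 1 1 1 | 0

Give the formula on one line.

((c | ~b) & (~d & ~a))

  ~b = 1111000011110000
  (c | ~b) = 1111001111110011
  ~d = 1010101010101010
  ~a = 1111111100000000
  (~d & ~a) = 1010101000000000
  ((c | ~b) & (~d & ~a)) = 1010001000000000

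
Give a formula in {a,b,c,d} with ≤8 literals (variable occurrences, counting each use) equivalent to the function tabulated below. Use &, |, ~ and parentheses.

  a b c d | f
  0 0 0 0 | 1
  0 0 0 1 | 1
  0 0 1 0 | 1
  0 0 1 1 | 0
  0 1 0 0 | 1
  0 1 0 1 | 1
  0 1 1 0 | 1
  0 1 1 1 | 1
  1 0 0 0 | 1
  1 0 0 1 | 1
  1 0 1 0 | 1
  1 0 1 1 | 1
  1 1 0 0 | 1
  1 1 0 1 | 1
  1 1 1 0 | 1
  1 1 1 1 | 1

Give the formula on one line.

  (c & b) = 0000001100000011
  ((c & b) | a) = 0000001111111111
  ~c = 1100110011001100
  (((c & b) | a) | ~c) = 1100111111111111
  ~a = 1111111100000000
  ~d = 1010101010101010
  (~d | a) = 1010101011111111
  (~a & (~d | a)) = 1010101000000000
  ((((c & b) | a) | ~c) | (~a & (~d | a))) = 1110111111111111

((((c & b) | a) | ~c) | (~a & (~d | a)))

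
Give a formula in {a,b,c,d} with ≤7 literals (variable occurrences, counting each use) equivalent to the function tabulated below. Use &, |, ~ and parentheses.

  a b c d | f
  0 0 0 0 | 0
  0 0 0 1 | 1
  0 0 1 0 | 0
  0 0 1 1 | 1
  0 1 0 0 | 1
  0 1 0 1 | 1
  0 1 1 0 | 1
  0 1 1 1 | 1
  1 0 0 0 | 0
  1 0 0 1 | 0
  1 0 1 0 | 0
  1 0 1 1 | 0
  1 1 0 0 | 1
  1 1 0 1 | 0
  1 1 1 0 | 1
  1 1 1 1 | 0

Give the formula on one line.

  ~a = 1111111100000000
  (d & ~a) = 0101010100000000
  ~d = 1010101010101010
  (b & ~d) = 0000101000001010
  ((d & ~a) | (b & ~d)) = 0101111100001010

((d & ~a) | (b & ~d))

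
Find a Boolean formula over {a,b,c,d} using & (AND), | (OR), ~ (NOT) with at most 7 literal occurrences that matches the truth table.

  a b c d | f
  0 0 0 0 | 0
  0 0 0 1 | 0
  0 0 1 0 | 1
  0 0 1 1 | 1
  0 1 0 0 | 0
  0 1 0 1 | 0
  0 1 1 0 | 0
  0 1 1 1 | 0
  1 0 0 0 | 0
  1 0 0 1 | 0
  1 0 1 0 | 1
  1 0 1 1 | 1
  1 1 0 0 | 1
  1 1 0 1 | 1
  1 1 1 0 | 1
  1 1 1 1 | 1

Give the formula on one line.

((c & ~b) | (b & a))

  ~b = 1111000011110000
  (c & ~b) = 0011000000110000
  (b & a) = 0000000000001111
  ((c & ~b) | (b & a)) = 0011000000111111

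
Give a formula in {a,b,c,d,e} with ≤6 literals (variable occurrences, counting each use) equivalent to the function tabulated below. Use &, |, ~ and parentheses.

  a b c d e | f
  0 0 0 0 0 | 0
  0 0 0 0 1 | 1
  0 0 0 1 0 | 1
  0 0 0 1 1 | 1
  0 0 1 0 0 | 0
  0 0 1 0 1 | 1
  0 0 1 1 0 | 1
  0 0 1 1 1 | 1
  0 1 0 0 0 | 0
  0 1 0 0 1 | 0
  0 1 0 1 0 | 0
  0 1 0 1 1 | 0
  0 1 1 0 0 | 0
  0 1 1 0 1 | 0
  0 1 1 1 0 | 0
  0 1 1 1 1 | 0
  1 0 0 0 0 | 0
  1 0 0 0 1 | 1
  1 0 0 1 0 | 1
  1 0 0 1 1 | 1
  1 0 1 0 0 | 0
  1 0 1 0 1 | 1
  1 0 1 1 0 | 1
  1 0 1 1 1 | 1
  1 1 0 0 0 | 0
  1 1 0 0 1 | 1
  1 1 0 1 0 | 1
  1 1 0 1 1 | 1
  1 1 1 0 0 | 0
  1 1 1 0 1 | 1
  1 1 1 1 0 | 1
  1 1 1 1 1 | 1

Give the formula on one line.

  (d | e) = 01110111011101110111011101110111
  ~b = 11111111000000001111111100000000
  (~b | a) = 11111111000000001111111111111111
  ((d | e) & (~b | a)) = 01110111000000000111011101110111

((d | e) & (~b | a))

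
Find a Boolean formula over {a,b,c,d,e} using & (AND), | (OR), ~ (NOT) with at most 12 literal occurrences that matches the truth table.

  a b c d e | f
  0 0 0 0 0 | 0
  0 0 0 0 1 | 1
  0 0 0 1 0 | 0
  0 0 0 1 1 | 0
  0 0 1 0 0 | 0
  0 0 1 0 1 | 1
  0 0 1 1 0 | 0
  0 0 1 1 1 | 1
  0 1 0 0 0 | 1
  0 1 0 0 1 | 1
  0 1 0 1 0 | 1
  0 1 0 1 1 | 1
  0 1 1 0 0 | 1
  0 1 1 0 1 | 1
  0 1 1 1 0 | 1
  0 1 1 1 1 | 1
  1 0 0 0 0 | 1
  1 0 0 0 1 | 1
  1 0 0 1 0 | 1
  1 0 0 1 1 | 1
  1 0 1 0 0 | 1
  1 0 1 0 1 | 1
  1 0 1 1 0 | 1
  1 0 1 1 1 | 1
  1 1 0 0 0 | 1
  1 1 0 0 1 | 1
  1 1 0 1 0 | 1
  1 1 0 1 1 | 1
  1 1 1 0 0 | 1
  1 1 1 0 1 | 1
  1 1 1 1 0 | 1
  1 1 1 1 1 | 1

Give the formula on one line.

  ~b = 11111111000000001111111100000000
  ~d = 11001100110011001100110011001100
  (c | ~d) = 11001111110011111100111111001111
  ((c | ~d) & e) = 01000101010001010100010101000101
  (a | ((c | ~d) & e)) = 01000101010001011111111111111111
  (~b & (a | ((c | ~d) & e))) = 01000101000000001111111100000000
  (~d & b) = 00000000110011000000000011001100
  ((~b & (a | ((c | ~d) & e))) | (~d & b)) = 01000101110011001111111111001100
  (d & b) = 00000000001100110000000000110011
  (((~b & (a | ((c | ~d) & e))) | (~d & b)) | (d & b)) = 01000101111111111111111111111111

(((~b & (a | ((c | ~d) & e))) | (~d & b)) | (d & b))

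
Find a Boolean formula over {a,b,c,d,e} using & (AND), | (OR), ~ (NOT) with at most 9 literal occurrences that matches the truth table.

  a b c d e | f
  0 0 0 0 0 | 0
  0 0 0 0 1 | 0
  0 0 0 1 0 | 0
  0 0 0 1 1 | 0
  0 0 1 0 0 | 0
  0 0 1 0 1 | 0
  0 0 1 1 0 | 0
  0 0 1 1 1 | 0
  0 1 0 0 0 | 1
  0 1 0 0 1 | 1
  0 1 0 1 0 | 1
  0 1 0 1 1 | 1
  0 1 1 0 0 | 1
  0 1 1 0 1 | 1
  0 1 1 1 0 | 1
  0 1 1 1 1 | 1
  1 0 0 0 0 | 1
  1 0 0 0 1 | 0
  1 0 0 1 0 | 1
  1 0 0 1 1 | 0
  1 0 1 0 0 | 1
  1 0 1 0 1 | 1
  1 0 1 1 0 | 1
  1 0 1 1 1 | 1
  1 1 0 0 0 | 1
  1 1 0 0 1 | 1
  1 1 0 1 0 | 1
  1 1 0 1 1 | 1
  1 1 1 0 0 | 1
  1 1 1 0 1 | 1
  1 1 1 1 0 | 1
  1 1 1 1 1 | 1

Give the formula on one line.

(b | ((((b | (a & c)) & e) | ~e) & ((e | ~b) & a)))

  (a & c) = 00000000000000000000111100001111
  (b | (a & c)) = 00000000111111110000111111111111
  ((b | (a & c)) & e) = 00000000010101010000010101010101
  ~e = 10101010101010101010101010101010
  (((b | (a & c)) & e) | ~e) = 10101010111111111010111111111111
  ~b = 11111111000000001111111100000000
  (e | ~b) = 11111111010101011111111101010101
  ((e | ~b) & a) = 00000000000000001111111101010101
  ((((b | (a & c)) & e) | ~e) & ((e | ~b) & a)) = 00000000000000001010111101010101
  (b | ((((b | (a & c)) & e) | ~e) & ((e | ~b) & a))) = 00000000111111111010111111111111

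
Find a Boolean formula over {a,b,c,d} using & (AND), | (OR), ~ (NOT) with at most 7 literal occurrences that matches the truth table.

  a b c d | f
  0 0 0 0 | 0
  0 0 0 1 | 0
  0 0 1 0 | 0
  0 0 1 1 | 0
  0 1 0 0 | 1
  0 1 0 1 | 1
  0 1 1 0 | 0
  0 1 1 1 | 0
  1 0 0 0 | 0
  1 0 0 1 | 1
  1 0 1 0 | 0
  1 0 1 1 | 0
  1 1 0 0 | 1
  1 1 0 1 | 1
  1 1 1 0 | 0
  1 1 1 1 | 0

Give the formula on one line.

(~c & (b | ((~a | d) & a)))

  ~c = 1100110011001100
  ~a = 1111111100000000
  (~a | d) = 1111111101010101
  ((~a | d) & a) = 0000000001010101
  (b | ((~a | d) & a)) = 0000111101011111
  (~c & (b | ((~a | d) & a))) = 0000110001001100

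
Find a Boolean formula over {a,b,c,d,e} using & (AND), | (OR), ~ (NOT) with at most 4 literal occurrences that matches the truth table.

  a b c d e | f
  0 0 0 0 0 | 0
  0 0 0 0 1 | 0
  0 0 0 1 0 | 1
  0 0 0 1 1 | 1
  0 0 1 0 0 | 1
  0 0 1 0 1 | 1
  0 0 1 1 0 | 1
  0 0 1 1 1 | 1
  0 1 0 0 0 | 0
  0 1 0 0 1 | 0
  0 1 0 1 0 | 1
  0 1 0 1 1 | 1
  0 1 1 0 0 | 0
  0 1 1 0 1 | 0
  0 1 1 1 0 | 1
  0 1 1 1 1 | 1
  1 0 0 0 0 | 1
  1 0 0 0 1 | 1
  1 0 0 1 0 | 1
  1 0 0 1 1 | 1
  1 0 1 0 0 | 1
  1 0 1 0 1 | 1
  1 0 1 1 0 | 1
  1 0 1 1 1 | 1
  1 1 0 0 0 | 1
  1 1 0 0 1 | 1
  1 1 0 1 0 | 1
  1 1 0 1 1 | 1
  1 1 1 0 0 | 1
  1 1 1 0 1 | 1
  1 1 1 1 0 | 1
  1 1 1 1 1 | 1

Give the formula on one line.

((a | d) | (c & ~b))

  (a | d) = 00110011001100111111111111111111
  ~b = 11111111000000001111111100000000
  (c & ~b) = 00001111000000000000111100000000
  ((a | d) | (c & ~b)) = 00111111001100111111111111111111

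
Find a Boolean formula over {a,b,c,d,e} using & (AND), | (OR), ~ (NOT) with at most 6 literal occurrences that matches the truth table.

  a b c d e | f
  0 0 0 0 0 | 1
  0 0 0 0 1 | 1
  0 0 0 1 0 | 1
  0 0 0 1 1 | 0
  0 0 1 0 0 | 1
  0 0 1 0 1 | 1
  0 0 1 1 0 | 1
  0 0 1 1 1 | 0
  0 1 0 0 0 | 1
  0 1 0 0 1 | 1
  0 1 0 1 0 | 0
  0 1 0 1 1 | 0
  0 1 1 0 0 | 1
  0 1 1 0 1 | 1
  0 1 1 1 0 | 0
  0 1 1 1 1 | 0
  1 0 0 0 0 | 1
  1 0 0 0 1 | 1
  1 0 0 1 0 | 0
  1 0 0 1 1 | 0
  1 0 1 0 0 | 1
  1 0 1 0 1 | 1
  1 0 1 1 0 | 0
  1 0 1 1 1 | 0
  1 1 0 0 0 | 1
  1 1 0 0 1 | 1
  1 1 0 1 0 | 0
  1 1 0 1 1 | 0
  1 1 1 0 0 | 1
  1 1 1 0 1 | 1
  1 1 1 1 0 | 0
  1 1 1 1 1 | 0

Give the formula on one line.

  ~d = 11001100110011001100110011001100
  ~a = 11111111111111110000000000000000
  (~a | e) = 11111111111111110101010101010101
  ~e = 10101010101010101010101010101010
  ~b = 11111111000000001111111100000000
  (~e & ~b) = 10101010000000001010101000000000
  ((~e & ~b) & d) = 00100010000000000010001000000000
  ((~a | e) & ((~e & ~b) & d)) = 00100010000000000000000000000000
  (~d | ((~a | e) & ((~e & ~b) & d))) = 11101110110011001100110011001100

(~d | ((~a | e) & ((~e & ~b) & d)))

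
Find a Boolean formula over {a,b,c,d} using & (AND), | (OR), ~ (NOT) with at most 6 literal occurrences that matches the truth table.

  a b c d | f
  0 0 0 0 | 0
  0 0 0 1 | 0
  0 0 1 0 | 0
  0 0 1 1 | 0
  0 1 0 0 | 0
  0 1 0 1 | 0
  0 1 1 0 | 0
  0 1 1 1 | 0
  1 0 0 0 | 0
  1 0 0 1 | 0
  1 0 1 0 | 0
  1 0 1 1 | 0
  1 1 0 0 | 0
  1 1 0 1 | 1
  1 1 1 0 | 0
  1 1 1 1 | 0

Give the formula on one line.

(~c & ((a & d) & b))

  ~c = 1100110011001100
  (a & d) = 0000000001010101
  ((a & d) & b) = 0000000000000101
  (~c & ((a & d) & b)) = 0000000000000100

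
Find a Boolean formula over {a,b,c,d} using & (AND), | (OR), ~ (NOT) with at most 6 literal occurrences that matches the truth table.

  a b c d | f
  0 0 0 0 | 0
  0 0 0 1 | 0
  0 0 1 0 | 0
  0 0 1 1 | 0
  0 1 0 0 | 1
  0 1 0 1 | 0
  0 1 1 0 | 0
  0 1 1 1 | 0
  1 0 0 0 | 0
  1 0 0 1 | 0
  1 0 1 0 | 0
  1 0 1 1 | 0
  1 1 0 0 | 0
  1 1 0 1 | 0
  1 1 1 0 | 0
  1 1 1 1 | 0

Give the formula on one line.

(((b & ~a) & ((~d & ~a) | c)) & ~c)

  ~a = 1111111100000000
  (b & ~a) = 0000111100000000
  ~d = 1010101010101010
  (~d & ~a) = 1010101000000000
  ((~d & ~a) | c) = 1011101100110011
  ((b & ~a) & ((~d & ~a) | c)) = 0000101100000000
  ~c = 1100110011001100
  (((b & ~a) & ((~d & ~a) | c)) & ~c) = 0000100000000000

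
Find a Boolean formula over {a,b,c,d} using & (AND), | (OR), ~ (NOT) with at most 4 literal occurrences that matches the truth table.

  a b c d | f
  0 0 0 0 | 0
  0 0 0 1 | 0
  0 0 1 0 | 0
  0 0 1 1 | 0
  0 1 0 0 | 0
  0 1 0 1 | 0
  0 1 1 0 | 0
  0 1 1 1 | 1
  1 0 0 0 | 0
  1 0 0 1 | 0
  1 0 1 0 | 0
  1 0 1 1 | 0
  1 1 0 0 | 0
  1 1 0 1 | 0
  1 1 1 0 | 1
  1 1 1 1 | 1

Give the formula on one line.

(((d | a) & c) & b)

  (d | a) = 0101010111111111
  ((d | a) & c) = 0001000100110011
  (((d | a) & c) & b) = 0000000100000011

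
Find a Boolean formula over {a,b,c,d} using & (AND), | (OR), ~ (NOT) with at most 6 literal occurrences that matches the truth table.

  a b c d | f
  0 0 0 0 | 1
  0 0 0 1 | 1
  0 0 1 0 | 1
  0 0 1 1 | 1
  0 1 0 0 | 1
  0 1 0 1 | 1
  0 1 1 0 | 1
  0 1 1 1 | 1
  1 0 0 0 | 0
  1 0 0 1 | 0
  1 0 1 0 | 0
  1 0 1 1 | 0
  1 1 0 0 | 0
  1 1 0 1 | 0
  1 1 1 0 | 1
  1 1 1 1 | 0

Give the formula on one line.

  ~a = 1111111100000000
  ~d = 1010101010101010
  (b & c) = 0000001100000011
  (~d & (b & c)) = 0000001000000010
  (a & (~d & (b & c))) = 0000000000000010
  (~a | (a & (~d & (b & c)))) = 1111111100000010

(~a | (a & (~d & (b & c))))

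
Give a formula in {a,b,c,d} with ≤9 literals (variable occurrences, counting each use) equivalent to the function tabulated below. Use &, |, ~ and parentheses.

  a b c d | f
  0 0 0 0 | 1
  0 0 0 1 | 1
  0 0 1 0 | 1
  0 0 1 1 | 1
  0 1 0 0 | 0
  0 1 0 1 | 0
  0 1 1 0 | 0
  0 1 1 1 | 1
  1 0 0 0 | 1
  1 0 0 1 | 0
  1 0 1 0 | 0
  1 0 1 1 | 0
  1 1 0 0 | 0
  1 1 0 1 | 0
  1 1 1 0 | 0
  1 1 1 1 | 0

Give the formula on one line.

(((c & d) & ~a) | ((~b & ~a) | (~b & (~c & ~d))))

  (c & d) = 0001000100010001
  ~a = 1111111100000000
  ((c & d) & ~a) = 0001000100000000
  ~b = 1111000011110000
  (~b & ~a) = 1111000000000000
  ~c = 1100110011001100
  ~d = 1010101010101010
  (~c & ~d) = 1000100010001000
  (~b & (~c & ~d)) = 1000000010000000
  ((~b & ~a) | (~b & (~c & ~d))) = 1111000010000000
  (((c & d) & ~a) | ((~b & ~a) | (~b & (~c & ~d)))) = 1111000110000000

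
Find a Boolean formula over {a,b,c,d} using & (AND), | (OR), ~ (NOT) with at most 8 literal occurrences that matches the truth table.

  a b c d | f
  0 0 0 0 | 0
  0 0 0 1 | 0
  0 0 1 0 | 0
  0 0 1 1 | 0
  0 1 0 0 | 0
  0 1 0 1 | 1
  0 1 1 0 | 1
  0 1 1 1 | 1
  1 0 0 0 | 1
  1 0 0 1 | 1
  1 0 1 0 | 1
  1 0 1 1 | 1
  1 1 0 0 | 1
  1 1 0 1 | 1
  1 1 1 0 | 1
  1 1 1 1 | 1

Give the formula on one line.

  ~c = 1100110011001100
  (a & ~c) = 0000000011001100
  (a & c) = 0000000000110011
  (b | (a & c)) = 0000111100111111
  (d | c) = 0111011101110111
  ((b | (a & c)) & (d | c)) = 0000011100110111
  ((a & ~c) | ((b | (a & c)) & (d | c))) = 0000011111111111

((a & ~c) | ((b | (a & c)) & (d | c)))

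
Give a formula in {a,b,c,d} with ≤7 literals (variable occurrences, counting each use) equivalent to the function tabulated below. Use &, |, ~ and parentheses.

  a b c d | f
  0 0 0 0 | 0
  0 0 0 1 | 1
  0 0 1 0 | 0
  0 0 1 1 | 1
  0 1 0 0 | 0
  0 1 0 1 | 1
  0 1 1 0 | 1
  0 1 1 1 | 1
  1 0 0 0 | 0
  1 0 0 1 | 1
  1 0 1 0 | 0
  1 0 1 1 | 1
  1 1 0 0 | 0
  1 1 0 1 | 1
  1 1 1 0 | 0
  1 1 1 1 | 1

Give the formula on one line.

(((b & c) & (d | ~a)) | d)

  (b & c) = 0000001100000011
  ~a = 1111111100000000
  (d | ~a) = 1111111101010101
  ((b & c) & (d | ~a)) = 0000001100000001
  (((b & c) & (d | ~a)) | d) = 0101011101010101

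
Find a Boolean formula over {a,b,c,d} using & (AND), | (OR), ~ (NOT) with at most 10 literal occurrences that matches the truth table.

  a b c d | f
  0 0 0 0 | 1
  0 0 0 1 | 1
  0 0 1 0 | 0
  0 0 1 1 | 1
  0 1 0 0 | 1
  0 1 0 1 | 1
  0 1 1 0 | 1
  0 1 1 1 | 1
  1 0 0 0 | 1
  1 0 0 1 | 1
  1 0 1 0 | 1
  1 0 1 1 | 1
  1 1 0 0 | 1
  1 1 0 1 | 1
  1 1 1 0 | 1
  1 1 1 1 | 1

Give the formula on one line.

(((~d & ~c) | a) | ((d | ((~a & d) | b)) & ~a))

  ~d = 1010101010101010
  ~c = 1100110011001100
  (~d & ~c) = 1000100010001000
  ((~d & ~c) | a) = 1000100011111111
  ~a = 1111111100000000
  (~a & d) = 0101010100000000
  ((~a & d) | b) = 0101111100001111
  (d | ((~a & d) | b)) = 0101111101011111
  ((d | ((~a & d) | b)) & ~a) = 0101111100000000
  (((~d & ~c) | a) | ((d | ((~a & d) | b)) & ~a)) = 1101111111111111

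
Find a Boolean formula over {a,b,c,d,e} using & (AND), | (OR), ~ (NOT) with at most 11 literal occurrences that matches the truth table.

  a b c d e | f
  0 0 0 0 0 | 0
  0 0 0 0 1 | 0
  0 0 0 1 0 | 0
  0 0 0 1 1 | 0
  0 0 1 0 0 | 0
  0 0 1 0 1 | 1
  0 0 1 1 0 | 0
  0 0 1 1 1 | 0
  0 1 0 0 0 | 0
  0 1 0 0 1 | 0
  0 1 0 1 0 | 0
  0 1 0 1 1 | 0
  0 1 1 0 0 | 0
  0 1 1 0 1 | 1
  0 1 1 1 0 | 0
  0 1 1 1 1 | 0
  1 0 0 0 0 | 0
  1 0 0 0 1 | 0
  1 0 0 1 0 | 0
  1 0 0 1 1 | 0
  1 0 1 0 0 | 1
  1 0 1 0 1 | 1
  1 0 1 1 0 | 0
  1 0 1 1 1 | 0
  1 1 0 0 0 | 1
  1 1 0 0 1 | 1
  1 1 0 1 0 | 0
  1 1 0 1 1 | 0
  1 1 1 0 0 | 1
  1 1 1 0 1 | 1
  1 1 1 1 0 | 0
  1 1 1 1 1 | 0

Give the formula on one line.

(((b | c) & (a | (e & ((c | ~b) | d)))) & ~d)

  (b | c) = 00001111111111110000111111111111
  ~b = 11111111000000001111111100000000
  (c | ~b) = 11111111000011111111111100001111
  ((c | ~b) | d) = 11111111001111111111111100111111
  (e & ((c | ~b) | d)) = 01010101000101010101010100010101
  (a | (e & ((c | ~b) | d))) = 01010101000101011111111111111111
  ((b | c) & (a | (e & ((c | ~b) | d)))) = 00000101000101010000111111111111
  ~d = 11001100110011001100110011001100
  (((b | c) & (a | (e & ((c | ~b) | d)))) & ~d) = 00000100000001000000110011001100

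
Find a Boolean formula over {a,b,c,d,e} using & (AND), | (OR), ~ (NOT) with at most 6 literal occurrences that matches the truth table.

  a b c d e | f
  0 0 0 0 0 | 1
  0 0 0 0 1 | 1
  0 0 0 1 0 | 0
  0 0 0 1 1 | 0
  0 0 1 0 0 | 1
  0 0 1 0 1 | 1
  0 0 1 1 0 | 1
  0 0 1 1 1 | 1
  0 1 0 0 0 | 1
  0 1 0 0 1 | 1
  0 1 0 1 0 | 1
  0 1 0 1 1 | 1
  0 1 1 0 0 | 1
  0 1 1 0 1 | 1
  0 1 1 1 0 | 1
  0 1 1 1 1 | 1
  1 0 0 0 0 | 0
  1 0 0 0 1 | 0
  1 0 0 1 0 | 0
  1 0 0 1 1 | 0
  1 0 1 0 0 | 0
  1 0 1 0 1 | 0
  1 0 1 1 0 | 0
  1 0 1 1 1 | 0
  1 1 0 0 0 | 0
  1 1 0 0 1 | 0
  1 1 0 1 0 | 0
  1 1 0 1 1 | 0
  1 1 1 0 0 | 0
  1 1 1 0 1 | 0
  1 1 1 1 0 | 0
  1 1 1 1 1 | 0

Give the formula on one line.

(((b | c) | ~d) & ~a)

  (b | c) = 00001111111111110000111111111111
  ~d = 11001100110011001100110011001100
  ((b | c) | ~d) = 11001111111111111100111111111111
  ~a = 11111111111111110000000000000000
  (((b | c) | ~d) & ~a) = 11001111111111110000000000000000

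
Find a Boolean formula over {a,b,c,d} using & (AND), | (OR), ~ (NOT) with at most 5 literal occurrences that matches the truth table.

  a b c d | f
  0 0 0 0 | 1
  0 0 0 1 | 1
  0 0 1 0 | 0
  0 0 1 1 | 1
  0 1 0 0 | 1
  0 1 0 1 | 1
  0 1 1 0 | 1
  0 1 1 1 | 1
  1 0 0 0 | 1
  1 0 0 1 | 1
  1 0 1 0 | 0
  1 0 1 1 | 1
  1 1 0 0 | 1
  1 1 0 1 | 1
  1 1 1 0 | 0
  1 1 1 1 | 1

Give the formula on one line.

(~c | (d | (~a & b)))

  ~c = 1100110011001100
  ~a = 1111111100000000
  (~a & b) = 0000111100000000
  (d | (~a & b)) = 0101111101010101
  (~c | (d | (~a & b))) = 1101111111011101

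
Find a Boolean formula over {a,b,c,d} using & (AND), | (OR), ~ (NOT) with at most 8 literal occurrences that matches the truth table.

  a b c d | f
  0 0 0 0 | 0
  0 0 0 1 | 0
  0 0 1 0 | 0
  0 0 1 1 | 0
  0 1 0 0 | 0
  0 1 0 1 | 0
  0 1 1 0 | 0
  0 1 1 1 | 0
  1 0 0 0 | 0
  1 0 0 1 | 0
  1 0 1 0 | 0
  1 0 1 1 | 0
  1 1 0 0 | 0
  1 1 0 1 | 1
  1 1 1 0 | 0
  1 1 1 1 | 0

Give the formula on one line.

  (a | c) = 0011001111111111
  (d & (a | c)) = 0001000101010101
  (c & d) = 0001000100010001
  ((c & d) | b) = 0001111100011111
  ~d = 1010101010101010
  ~c = 1100110011001100
  (~d | ~c) = 1110111011101110
  (((c & d) | b) & (~d | ~c)) = 0000111000001110
  ((d & (a | c)) & (((c & d) | b) & (~d | ~c))) = 0000000000000100

((d & (a | c)) & (((c & d) | b) & (~d | ~c)))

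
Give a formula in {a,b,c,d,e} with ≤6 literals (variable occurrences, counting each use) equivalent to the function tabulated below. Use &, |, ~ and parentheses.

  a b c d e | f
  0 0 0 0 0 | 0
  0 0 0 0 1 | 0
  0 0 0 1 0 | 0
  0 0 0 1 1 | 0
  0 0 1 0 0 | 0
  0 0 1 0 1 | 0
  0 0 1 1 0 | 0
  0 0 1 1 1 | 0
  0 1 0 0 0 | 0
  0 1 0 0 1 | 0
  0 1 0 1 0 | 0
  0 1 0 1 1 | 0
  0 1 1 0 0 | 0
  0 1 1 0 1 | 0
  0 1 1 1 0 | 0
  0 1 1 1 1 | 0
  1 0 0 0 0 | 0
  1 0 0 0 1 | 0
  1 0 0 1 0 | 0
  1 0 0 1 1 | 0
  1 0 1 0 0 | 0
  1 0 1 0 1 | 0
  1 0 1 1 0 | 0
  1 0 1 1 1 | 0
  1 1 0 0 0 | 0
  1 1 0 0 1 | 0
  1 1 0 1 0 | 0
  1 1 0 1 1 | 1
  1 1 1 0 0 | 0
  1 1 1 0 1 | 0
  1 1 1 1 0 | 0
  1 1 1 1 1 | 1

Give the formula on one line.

(a & ((b & e) & d))

  (b & e) = 00000000010101010000000001010101
  ((b & e) & d) = 00000000000100010000000000010001
  (a & ((b & e) & d)) = 00000000000000000000000000010001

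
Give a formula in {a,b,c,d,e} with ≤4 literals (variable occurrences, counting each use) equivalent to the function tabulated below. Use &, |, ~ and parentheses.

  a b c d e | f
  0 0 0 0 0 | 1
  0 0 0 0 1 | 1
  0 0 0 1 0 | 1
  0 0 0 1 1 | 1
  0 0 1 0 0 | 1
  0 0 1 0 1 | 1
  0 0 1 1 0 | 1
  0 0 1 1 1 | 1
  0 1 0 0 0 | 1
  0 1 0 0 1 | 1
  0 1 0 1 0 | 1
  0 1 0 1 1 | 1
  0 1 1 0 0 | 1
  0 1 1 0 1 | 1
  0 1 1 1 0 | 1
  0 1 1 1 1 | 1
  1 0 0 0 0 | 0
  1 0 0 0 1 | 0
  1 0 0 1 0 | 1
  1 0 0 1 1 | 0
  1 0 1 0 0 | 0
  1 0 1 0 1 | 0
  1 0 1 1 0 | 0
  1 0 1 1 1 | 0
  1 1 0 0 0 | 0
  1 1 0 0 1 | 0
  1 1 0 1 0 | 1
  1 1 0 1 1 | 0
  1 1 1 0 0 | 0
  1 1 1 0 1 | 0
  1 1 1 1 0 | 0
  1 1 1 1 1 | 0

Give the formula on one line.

(~a | ((~e & ~c) & d))

  ~a = 11111111111111110000000000000000
  ~e = 10101010101010101010101010101010
  ~c = 11110000111100001111000011110000
  (~e & ~c) = 10100000101000001010000010100000
  ((~e & ~c) & d) = 00100000001000000010000000100000
  (~a | ((~e & ~c) & d)) = 11111111111111110010000000100000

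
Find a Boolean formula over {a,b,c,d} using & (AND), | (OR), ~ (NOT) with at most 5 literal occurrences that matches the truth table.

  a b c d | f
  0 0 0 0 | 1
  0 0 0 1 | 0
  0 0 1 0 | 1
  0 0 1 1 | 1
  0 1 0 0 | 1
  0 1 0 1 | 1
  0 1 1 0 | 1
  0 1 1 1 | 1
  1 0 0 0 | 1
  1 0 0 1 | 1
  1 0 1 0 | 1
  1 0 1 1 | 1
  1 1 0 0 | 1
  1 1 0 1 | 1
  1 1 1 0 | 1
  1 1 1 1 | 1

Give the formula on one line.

((c | a) | (~a & (b | ~d)))

  (c | a) = 0011001111111111
  ~a = 1111111100000000
  ~d = 1010101010101010
  (b | ~d) = 1010111110101111
  (~a & (b | ~d)) = 1010111100000000
  ((c | a) | (~a & (b | ~d))) = 1011111111111111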